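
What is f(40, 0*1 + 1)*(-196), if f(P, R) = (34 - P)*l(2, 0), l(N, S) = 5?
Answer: 5880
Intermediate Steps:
f(P, R) = 170 - 5*P (f(P, R) = (34 - P)*5 = 170 - 5*P)
f(40, 0*1 + 1)*(-196) = (170 - 5*40)*(-196) = (170 - 200)*(-196) = -30*(-196) = 5880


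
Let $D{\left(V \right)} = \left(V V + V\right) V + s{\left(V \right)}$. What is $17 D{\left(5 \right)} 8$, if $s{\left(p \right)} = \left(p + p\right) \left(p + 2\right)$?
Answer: $29920$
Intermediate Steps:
$s{\left(p \right)} = 2 p \left(2 + p\right)$
$D{\left(V \right)} = V \left(V + V^{2}\right) + 2 V \left(2 + V\right)$ ($D{\left(V \right)} = \left(V V + V\right) V + 2 V \left(2 + V\right) = \left(V^{2} + V\right) V + 2 V \left(2 + V\right) = \left(V + V^{2}\right) V + 2 V \left(2 + V\right) = V \left(V + V^{2}\right) + 2 V \left(2 + V\right)$)
$17 D{\left(5 \right)} 8 = 17 \cdot 5 \left(4 + 5^{2} + 3 \cdot 5\right) 8 = 17 \cdot 5 \left(4 + 25 + 15\right) 8 = 17 \cdot 5 \cdot 44 \cdot 8 = 17 \cdot 220 \cdot 8 = 3740 \cdot 8 = 29920$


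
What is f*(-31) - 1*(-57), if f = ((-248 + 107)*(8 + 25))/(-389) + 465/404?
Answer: -54923715/157156 ≈ -349.49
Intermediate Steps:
f = 2060697/157156 (f = -141*33*(-1/389) + 465*(1/404) = -4653*(-1/389) + 465/404 = 4653/389 + 465/404 = 2060697/157156 ≈ 13.112)
f*(-31) - 1*(-57) = (2060697/157156)*(-31) - 1*(-57) = -63881607/157156 + 57 = -54923715/157156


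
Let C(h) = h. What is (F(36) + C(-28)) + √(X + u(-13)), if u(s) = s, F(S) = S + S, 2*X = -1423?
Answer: 44 + 3*I*√322/2 ≈ 44.0 + 26.917*I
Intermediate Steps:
X = -1423/2 (X = (½)*(-1423) = -1423/2 ≈ -711.50)
F(S) = 2*S
(F(36) + C(-28)) + √(X + u(-13)) = (2*36 - 28) + √(-1423/2 - 13) = (72 - 28) + √(-1449/2) = 44 + 3*I*√322/2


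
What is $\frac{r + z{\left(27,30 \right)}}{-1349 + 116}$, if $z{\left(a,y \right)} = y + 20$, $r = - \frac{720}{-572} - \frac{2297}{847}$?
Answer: $- \frac{178183}{4525521} \approx -0.039373$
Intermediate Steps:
$r = - \frac{16001}{11011}$ ($r = \left(-720\right) \left(- \frac{1}{572}\right) - \frac{2297}{847} = \frac{180}{143} - \frac{2297}{847} = - \frac{16001}{11011} \approx -1.4532$)
$z{\left(a,y \right)} = 20 + y$
$\frac{r + z{\left(27,30 \right)}}{-1349 + 116} = \frac{- \frac{16001}{11011} + \left(20 + 30\right)}{-1349 + 116} = \frac{- \frac{16001}{11011} + 50}{-1233} = \frac{534549}{11011} \left(- \frac{1}{1233}\right) = - \frac{178183}{4525521}$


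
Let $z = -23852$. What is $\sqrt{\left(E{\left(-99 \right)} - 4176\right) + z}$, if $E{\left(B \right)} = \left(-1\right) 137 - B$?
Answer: $i \sqrt{28066} \approx 167.53 i$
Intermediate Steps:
$E{\left(B \right)} = -137 - B$
$\sqrt{\left(E{\left(-99 \right)} - 4176\right) + z} = \sqrt{\left(\left(-137 - -99\right) - 4176\right) - 23852} = \sqrt{\left(\left(-137 + 99\right) - 4176\right) - 23852} = \sqrt{\left(-38 - 4176\right) - 23852} = \sqrt{-4214 - 23852} = \sqrt{-28066} = i \sqrt{28066}$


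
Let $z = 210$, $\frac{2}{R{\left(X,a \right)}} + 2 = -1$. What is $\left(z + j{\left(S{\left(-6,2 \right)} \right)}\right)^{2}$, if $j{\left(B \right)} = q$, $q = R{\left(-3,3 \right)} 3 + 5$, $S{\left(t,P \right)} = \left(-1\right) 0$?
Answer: $45369$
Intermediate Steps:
$S{\left(t,P \right)} = 0$
$R{\left(X,a \right)} = - \frac{2}{3}$ ($R{\left(X,a \right)} = \frac{2}{-2 - 1} = \frac{2}{-3} = 2 \left(- \frac{1}{3}\right) = - \frac{2}{3}$)
$q = 3$ ($q = \left(- \frac{2}{3}\right) 3 + 5 = -2 + 5 = 3$)
$j{\left(B \right)} = 3$
$\left(z + j{\left(S{\left(-6,2 \right)} \right)}\right)^{2} = \left(210 + 3\right)^{2} = 213^{2} = 45369$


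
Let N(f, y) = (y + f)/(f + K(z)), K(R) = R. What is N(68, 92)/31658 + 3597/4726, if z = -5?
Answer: 3587403599/4712894802 ≈ 0.76119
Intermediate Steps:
N(f, y) = (f + y)/(-5 + f) (N(f, y) = (y + f)/(f - 5) = (f + y)/(-5 + f))
N(68, 92)/31658 + 3597/4726 = ((68 + 92)/(-5 + 68))/31658 + 3597/4726 = (160/63)*(1/31658) + 3597*(1/4726) = ((1/63)*160)*(1/31658) + 3597/4726 = (160/63)*(1/31658) + 3597/4726 = 80/997227 + 3597/4726 = 3587403599/4712894802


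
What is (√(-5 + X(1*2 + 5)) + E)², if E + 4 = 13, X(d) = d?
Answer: (9 + √2)² ≈ 108.46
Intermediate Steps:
E = 9 (E = -4 + 13 = 9)
(√(-5 + X(1*2 + 5)) + E)² = (√(-5 + (1*2 + 5)) + 9)² = (√(-5 + (2 + 5)) + 9)² = (√(-5 + 7) + 9)² = (√2 + 9)² = (9 + √2)²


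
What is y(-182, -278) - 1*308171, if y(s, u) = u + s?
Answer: -308631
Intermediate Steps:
y(s, u) = s + u
y(-182, -278) - 1*308171 = (-182 - 278) - 1*308171 = -460 - 308171 = -308631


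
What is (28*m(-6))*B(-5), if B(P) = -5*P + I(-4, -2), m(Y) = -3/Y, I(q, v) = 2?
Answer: 378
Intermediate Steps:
B(P) = 2 - 5*P (B(P) = -5*P + 2 = 2 - 5*P)
(28*m(-6))*B(-5) = (28*(-3/(-6)))*(2 - 5*(-5)) = (28*(-3*(-⅙)))*(2 + 25) = (28*(½))*27 = 14*27 = 378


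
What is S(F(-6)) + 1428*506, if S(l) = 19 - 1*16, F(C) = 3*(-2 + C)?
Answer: 722571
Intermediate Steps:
F(C) = -6 + 3*C
S(l) = 3 (S(l) = 19 - 16 = 3)
S(F(-6)) + 1428*506 = 3 + 1428*506 = 3 + 722568 = 722571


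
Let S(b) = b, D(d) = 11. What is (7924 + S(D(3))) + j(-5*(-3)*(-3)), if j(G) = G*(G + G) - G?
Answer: 12030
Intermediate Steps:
j(G) = -G + 2*G² (j(G) = G*(2*G) - G = 2*G² - G = -G + 2*G²)
(7924 + S(D(3))) + j(-5*(-3)*(-3)) = (7924 + 11) + (-5*(-3)*(-3))*(-1 + 2*(-5*(-3)*(-3))) = 7935 + (15*(-3))*(-1 + 2*(15*(-3))) = 7935 - 45*(-1 + 2*(-45)) = 7935 - 45*(-1 - 90) = 7935 - 45*(-91) = 7935 + 4095 = 12030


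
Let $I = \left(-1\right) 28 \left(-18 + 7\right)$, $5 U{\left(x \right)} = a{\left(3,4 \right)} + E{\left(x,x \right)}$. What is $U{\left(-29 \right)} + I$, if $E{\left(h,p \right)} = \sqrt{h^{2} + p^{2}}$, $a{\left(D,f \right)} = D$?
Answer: $\frac{1543}{5} + \frac{29 \sqrt{2}}{5} \approx 316.8$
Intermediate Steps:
$U{\left(x \right)} = \frac{3}{5} + \frac{\sqrt{2} \sqrt{x^{2}}}{5}$ ($U{\left(x \right)} = \frac{3 + \sqrt{x^{2} + x^{2}}}{5} = \frac{3 + \sqrt{2 x^{2}}}{5} = \frac{3 + \sqrt{2} \sqrt{x^{2}}}{5} = \frac{3}{5} + \frac{\sqrt{2} \sqrt{x^{2}}}{5}$)
$I = 308$ ($I = \left(-28\right) \left(-11\right) = 308$)
$U{\left(-29 \right)} + I = \left(\frac{3}{5} + \frac{\sqrt{2} \sqrt{\left(-29\right)^{2}}}{5}\right) + 308 = \left(\frac{3}{5} + \frac{\sqrt{2} \sqrt{841}}{5}\right) + 308 = \left(\frac{3}{5} + \frac{1}{5} \sqrt{2} \cdot 29\right) + 308 = \left(\frac{3}{5} + \frac{29 \sqrt{2}}{5}\right) + 308 = \frac{1543}{5} + \frac{29 \sqrt{2}}{5}$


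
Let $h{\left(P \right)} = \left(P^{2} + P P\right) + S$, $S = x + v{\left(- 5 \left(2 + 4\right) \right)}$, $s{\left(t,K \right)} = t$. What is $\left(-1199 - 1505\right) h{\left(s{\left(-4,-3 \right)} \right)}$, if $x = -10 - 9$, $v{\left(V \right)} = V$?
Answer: $45968$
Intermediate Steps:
$x = -19$ ($x = -10 - 9 = -19$)
$S = -49$ ($S = -19 - 5 \left(2 + 4\right) = -19 - 30 = -49$)
$h{\left(P \right)} = -49 + 2 P^{2}$ ($h{\left(P \right)} = \left(P^{2} + P P\right) - 49 = \left(P^{2} + P^{2}\right) - 49 = 2 P^{2} - 49 = -49 + 2 P^{2}$)
$\left(-1199 - 1505\right) h{\left(s{\left(-4,-3 \right)} \right)} = \left(-1199 - 1505\right) \left(-49 + 2 \left(-4\right)^{2}\right) = - 2704 \left(-49 + 2 \cdot 16\right) = - 2704 \left(-49 + 32\right) = \left(-2704\right) \left(-17\right) = 45968$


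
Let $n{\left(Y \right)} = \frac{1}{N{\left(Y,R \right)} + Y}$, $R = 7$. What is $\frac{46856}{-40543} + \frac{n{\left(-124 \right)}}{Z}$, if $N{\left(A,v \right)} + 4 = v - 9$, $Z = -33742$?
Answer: $- \frac{205531929217}{177840247780} \approx -1.1557$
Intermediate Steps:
$N{\left(A,v \right)} = -13 + v$ ($N{\left(A,v \right)} = -4 + \left(v - 9\right) = -4 + \left(-9 + v\right) = -13 + v$)
$n{\left(Y \right)} = \frac{1}{-6 + Y}$ ($n{\left(Y \right)} = \frac{1}{\left(-13 + 7\right) + Y} = \frac{1}{-6 + Y}$)
$\frac{46856}{-40543} + \frac{n{\left(-124 \right)}}{Z} = \frac{46856}{-40543} + \frac{1}{\left(-6 - 124\right) \left(-33742\right)} = 46856 \left(- \frac{1}{40543}\right) + \frac{1}{-130} \left(- \frac{1}{33742}\right) = - \frac{46856}{40543} - - \frac{1}{4386460} = - \frac{46856}{40543} + \frac{1}{4386460} = - \frac{205531929217}{177840247780}$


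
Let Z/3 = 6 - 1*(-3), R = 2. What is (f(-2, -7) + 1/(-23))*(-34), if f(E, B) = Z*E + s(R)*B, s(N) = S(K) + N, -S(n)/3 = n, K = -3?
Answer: 102476/23 ≈ 4455.5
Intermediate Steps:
S(n) = -3*n
s(N) = 9 + N (s(N) = -3*(-3) + N = 9 + N)
Z = 27 (Z = 3*(6 - 1*(-3)) = 3*(6 + 3) = 3*9 = 27)
f(E, B) = 11*B + 27*E (f(E, B) = 27*E + (9 + 2)*B = 27*E + 11*B = 11*B + 27*E)
(f(-2, -7) + 1/(-23))*(-34) = ((11*(-7) + 27*(-2)) + 1/(-23))*(-34) = ((-77 - 54) - 1/23)*(-34) = (-131 - 1/23)*(-34) = -3014/23*(-34) = 102476/23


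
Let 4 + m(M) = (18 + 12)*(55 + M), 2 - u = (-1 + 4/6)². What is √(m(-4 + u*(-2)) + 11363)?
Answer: √114981/3 ≈ 113.03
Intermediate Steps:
u = 17/9 (u = 2 - (-1 + 4/6)² = 2 - (-1 + 4*(⅙))² = 2 - (-1 + ⅔)² = 2 - (-⅓)² = 2 - 1*⅑ = 2 - ⅑ = 17/9 ≈ 1.8889)
m(M) = 1646 + 30*M (m(M) = -4 + (18 + 12)*(55 + M) = -4 + 30*(55 + M) = -4 + (1650 + 30*M) = 1646 + 30*M)
√(m(-4 + u*(-2)) + 11363) = √((1646 + 30*(-4 + (17/9)*(-2))) + 11363) = √((1646 + 30*(-4 - 34/9)) + 11363) = √((1646 + 30*(-70/9)) + 11363) = √((1646 - 700/3) + 11363) = √(4238/3 + 11363) = √(38327/3) = √114981/3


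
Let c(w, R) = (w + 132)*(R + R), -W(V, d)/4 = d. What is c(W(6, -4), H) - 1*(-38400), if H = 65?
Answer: 57640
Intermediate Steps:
W(V, d) = -4*d
c(w, R) = 2*R*(132 + w) (c(w, R) = (132 + w)*(2*R) = 2*R*(132 + w))
c(W(6, -4), H) - 1*(-38400) = 2*65*(132 - 4*(-4)) - 1*(-38400) = 2*65*(132 + 16) + 38400 = 2*65*148 + 38400 = 19240 + 38400 = 57640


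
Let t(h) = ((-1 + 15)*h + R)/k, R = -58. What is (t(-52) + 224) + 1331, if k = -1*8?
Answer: 6613/4 ≈ 1653.3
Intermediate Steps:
k = -8
t(h) = 29/4 - 7*h/4 (t(h) = ((-1 + 15)*h - 58)/(-8) = (14*h - 58)*(-⅛) = (-58 + 14*h)*(-⅛) = 29/4 - 7*h/4)
(t(-52) + 224) + 1331 = ((29/4 - 7/4*(-52)) + 224) + 1331 = ((29/4 + 91) + 224) + 1331 = (393/4 + 224) + 1331 = 1289/4 + 1331 = 6613/4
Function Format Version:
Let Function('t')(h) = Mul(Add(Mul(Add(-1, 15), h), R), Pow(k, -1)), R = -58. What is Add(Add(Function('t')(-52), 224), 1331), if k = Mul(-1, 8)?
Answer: Rational(6613, 4) ≈ 1653.3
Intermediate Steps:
k = -8
Function('t')(h) = Add(Rational(29, 4), Mul(Rational(-7, 4), h)) (Function('t')(h) = Mul(Add(Mul(Add(-1, 15), h), -58), Pow(-8, -1)) = Mul(Add(Mul(14, h), -58), Rational(-1, 8)) = Mul(Add(-58, Mul(14, h)), Rational(-1, 8)) = Add(Rational(29, 4), Mul(Rational(-7, 4), h)))
Add(Add(Function('t')(-52), 224), 1331) = Add(Add(Add(Rational(29, 4), Mul(Rational(-7, 4), -52)), 224), 1331) = Add(Add(Add(Rational(29, 4), 91), 224), 1331) = Add(Add(Rational(393, 4), 224), 1331) = Add(Rational(1289, 4), 1331) = Rational(6613, 4)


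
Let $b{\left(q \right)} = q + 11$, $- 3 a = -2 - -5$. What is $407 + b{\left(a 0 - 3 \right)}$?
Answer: $415$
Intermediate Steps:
$a = -1$ ($a = - \frac{-2 - -5}{3} = - \frac{-2 + 5}{3} = \left(- \frac{1}{3}\right) 3 = -1$)
$b{\left(q \right)} = 11 + q$
$407 + b{\left(a 0 - 3 \right)} = 407 + \left(11 - 3\right) = 407 + 8 = 415$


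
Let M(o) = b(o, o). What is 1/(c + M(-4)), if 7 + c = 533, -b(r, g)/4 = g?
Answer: 1/542 ≈ 0.0018450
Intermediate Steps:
b(r, g) = -4*g
M(o) = -4*o
c = 526 (c = -7 + 533 = 526)
1/(c + M(-4)) = 1/(526 - 4*(-4)) = 1/(526 + 16) = 1/542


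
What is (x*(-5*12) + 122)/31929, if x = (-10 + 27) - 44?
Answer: 1742/31929 ≈ 0.054559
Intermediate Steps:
x = -27 (x = 17 - 44 = -27)
(x*(-5*12) + 122)/31929 = (-(-135)*12 + 122)/31929 = (-27*(-60) + 122)*(1/31929) = (1620 + 122)*(1/31929) = 1742*(1/31929) = 1742/31929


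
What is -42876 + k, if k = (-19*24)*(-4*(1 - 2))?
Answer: -44700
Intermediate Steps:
k = -1824 (k = -(-1824)*(-1) = -456*4 = -1824)
-42876 + k = -42876 - 1824 = -44700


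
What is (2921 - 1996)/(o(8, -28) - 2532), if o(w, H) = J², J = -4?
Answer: -25/68 ≈ -0.36765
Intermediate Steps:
o(w, H) = 16 (o(w, H) = (-4)² = 16)
(2921 - 1996)/(o(8, -28) - 2532) = (2921 - 1996)/(16 - 2532) = 925/(-2516) = 925*(-1/2516) = -25/68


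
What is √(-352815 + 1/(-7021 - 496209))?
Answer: I*√1823408639471770/71890 ≈ 593.98*I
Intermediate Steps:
√(-352815 + 1/(-7021 - 496209)) = √(-352815 + 1/(-503230)) = √(-352815 - 1/503230) = √(-177547092451/503230) = I*√1823408639471770/71890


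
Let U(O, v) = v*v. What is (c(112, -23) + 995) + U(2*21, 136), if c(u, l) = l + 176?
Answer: 19644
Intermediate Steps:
c(u, l) = 176 + l
U(O, v) = v**2
(c(112, -23) + 995) + U(2*21, 136) = ((176 - 23) + 995) + 136**2 = (153 + 995) + 18496 = 1148 + 18496 = 19644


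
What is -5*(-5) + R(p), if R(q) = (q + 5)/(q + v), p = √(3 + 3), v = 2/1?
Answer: 23 + 3*√6/2 ≈ 26.674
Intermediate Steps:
v = 2 (v = 2*1 = 2)
p = √6 ≈ 2.4495
R(q) = (5 + q)/(2 + q) (R(q) = (q + 5)/(q + 2) = (5 + q)/(2 + q))
-5*(-5) + R(p) = -5*(-5) + (5 + √6)/(2 + √6) = 25 + (5 + √6)/(2 + √6)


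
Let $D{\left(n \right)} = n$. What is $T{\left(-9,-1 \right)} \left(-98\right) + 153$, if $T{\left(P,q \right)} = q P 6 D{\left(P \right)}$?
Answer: $47781$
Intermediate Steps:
$T{\left(P,q \right)} = 6 q P^{2}$ ($T{\left(P,q \right)} = q P 6 P = P q 6 P = 6 P q P = 6 q P^{2}$)
$T{\left(-9,-1 \right)} \left(-98\right) + 153 = 6 \left(-1\right) \left(-9\right)^{2} \left(-98\right) + 153 = 6 \left(-1\right) 81 \left(-98\right) + 153 = \left(-486\right) \left(-98\right) + 153 = 47628 + 153 = 47781$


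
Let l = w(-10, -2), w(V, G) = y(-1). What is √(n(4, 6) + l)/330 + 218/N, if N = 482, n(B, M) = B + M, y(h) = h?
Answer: 12231/26510 ≈ 0.46137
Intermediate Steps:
w(V, G) = -1
l = -1
√(n(4, 6) + l)/330 + 218/N = √((4 + 6) - 1)/330 + 218/482 = √(10 - 1)*(1/330) + 218*(1/482) = √9*(1/330) + 109/241 = 3*(1/330) + 109/241 = 1/110 + 109/241 = 12231/26510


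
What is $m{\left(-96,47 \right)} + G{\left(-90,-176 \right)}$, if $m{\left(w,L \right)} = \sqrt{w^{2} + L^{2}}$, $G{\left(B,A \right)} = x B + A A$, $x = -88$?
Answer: $38896 + 5 \sqrt{457} \approx 39003.0$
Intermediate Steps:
$G{\left(B,A \right)} = A^{2} - 88 B$ ($G{\left(B,A \right)} = - 88 B + A A = - 88 B + A^{2} = A^{2} - 88 B$)
$m{\left(w,L \right)} = \sqrt{L^{2} + w^{2}}$
$m{\left(-96,47 \right)} + G{\left(-90,-176 \right)} = \sqrt{47^{2} + \left(-96\right)^{2}} + \left(\left(-176\right)^{2} - -7920\right) = \sqrt{2209 + 9216} + \left(30976 + 7920\right) = \sqrt{11425} + 38896 = 5 \sqrt{457} + 38896 = 38896 + 5 \sqrt{457}$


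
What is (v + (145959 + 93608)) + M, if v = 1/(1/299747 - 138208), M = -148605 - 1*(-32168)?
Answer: 5100959871164003/41427433375 ≈ 1.2313e+5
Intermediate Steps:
M = -116437 (M = -148605 + 32168 = -116437)
v = -299747/41427433375 (v = 1/(1/299747 - 138208) = 1/(-41427433375/299747) = -299747/41427433375 ≈ -7.2355e-6)
(v + (145959 + 93608)) + M = (-299747/41427433375 + (145959 + 93608)) - 116437 = (-299747/41427433375 + 239567) - 116437 = 9924645931048878/41427433375 - 116437 = 5100959871164003/41427433375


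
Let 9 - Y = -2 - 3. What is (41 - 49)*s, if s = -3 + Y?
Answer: -88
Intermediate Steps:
Y = 14 (Y = 9 - (-2 - 3) = 9 - 1*(-5) = 9 + 5 = 14)
s = 11 (s = -3 + 14 = 11)
(41 - 49)*s = (41 - 49)*11 = -8*11 = -88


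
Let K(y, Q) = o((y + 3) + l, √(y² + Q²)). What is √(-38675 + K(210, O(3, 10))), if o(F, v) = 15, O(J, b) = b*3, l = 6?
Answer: 2*I*√9665 ≈ 196.62*I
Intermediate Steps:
O(J, b) = 3*b
K(y, Q) = 15
√(-38675 + K(210, O(3, 10))) = √(-38675 + 15) = √(-38660) = 2*I*√9665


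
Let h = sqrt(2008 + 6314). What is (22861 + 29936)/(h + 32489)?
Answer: 1715321733/1055526799 - 52797*sqrt(8322)/1055526799 ≈ 1.6205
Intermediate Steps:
h = sqrt(8322) ≈ 91.225
(22861 + 29936)/(h + 32489) = (22861 + 29936)/(sqrt(8322) + 32489) = 52797/(32489 + sqrt(8322))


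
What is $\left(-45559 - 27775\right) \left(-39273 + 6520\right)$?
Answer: $2401908502$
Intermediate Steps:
$\left(-45559 - 27775\right) \left(-39273 + 6520\right) = \left(-73334\right) \left(-32753\right) = 2401908502$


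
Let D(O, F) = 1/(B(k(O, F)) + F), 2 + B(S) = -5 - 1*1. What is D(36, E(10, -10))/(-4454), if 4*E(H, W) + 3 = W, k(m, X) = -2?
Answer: 2/100215 ≈ 1.9957e-5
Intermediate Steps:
B(S) = -8 (B(S) = -2 + (-5 - 1*1) = -2 + (-5 - 1) = -2 - 6 = -8)
E(H, W) = -3/4 + W/4
D(O, F) = 1/(-8 + F)
D(36, E(10, -10))/(-4454) = 1/((-8 + (-3/4 + (1/4)*(-10)))*(-4454)) = -1/4454/(-8 + (-3/4 - 5/2)) = -1/4454/(-8 - 13/4) = -1/4454/(-45/4) = -4/45*(-1/4454) = 2/100215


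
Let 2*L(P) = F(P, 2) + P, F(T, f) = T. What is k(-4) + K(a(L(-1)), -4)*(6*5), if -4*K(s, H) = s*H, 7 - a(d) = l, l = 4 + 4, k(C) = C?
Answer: -34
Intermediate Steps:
L(P) = P (L(P) = (P + P)/2 = (2*P)/2 = P)
l = 8
a(d) = -1 (a(d) = 7 - 1*8 = 7 - 8 = -1)
K(s, H) = -H*s/4 (K(s, H) = -s*H/4 = -H*s/4)
k(-4) + K(a(L(-1)), -4)*(6*5) = -4 + (-1/4*(-4)*(-1))*(6*5) = -4 - 1*30 = -4 - 30 = -34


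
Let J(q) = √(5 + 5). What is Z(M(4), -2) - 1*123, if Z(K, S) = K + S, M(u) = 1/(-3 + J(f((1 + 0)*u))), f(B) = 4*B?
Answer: -122 + √10 ≈ -118.84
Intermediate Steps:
J(q) = √10
M(u) = 1/(-3 + √10)
Z(M(4), -2) - 1*123 = ((3 + √10) - 2) - 1*123 = (1 + √10) - 123 = -122 + √10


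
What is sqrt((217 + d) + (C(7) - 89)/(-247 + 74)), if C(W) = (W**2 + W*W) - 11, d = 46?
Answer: sqrt(7871673)/173 ≈ 16.218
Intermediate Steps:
C(W) = -11 + 2*W**2 (C(W) = (W**2 + W**2) - 11 = 2*W**2 - 11 = -11 + 2*W**2)
sqrt((217 + d) + (C(7) - 89)/(-247 + 74)) = sqrt((217 + 46) + ((-11 + 2*7**2) - 89)/(-247 + 74)) = sqrt(263 + ((-11 + 2*49) - 89)/(-173)) = sqrt(263 + ((-11 + 98) - 89)*(-1/173)) = sqrt(263 + (87 - 89)*(-1/173)) = sqrt(263 - 2*(-1/173)) = sqrt(263 + 2/173) = sqrt(45501/173) = sqrt(7871673)/173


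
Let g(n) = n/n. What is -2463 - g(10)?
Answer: -2464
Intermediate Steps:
g(n) = 1
-2463 - g(10) = -2463 - 1*1 = -2463 - 1 = -2464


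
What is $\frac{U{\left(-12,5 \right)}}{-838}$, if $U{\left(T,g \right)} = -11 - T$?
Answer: $- \frac{1}{838} \approx -0.0011933$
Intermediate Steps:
$\frac{U{\left(-12,5 \right)}}{-838} = \frac{-11 - -12}{-838} = \left(-11 + 12\right) \left(- \frac{1}{838}\right) = 1 \left(- \frac{1}{838}\right) = - \frac{1}{838}$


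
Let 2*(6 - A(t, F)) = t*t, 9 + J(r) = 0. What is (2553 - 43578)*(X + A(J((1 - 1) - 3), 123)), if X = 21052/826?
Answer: 305431125/826 ≈ 3.6977e+5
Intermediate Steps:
X = 10526/413 (X = 21052*(1/826) = 10526/413 ≈ 25.487)
J(r) = -9 (J(r) = -9 + 0 = -9)
A(t, F) = 6 - t**2/2 (A(t, F) = 6 - t*t/2 = 6 - t**2/2)
(2553 - 43578)*(X + A(J((1 - 1) - 3), 123)) = (2553 - 43578)*(10526/413 + (6 - 1/2*(-9)**2)) = -41025*(10526/413 + (6 - 1/2*81)) = -41025*(10526/413 + (6 - 81/2)) = -41025*(10526/413 - 69/2) = -41025*(-7445/826) = 305431125/826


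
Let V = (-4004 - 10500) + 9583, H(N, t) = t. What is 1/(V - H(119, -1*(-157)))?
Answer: -1/5078 ≈ -0.00019693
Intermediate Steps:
V = -4921 (V = -14504 + 9583 = -4921)
1/(V - H(119, -1*(-157))) = 1/(-4921 - (-1)*(-157)) = 1/(-4921 - 1*157) = 1/(-4921 - 157) = 1/(-5078) = -1/5078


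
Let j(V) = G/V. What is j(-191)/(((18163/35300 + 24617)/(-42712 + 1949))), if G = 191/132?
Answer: 359733475/28676942679 ≈ 0.012544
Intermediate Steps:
G = 191/132 (G = 191*(1/132) = 191/132 ≈ 1.4470)
j(V) = 191/(132*V)
j(-191)/(((18163/35300 + 24617)/(-42712 + 1949))) = ((191/132)/(-191))/(((18163/35300 + 24617)/(-42712 + 1949))) = ((191/132)*(-1/191))/(((18163*(1/35300) + 24617)/(-40763))) = -(-40763/(18163/35300 + 24617))/132 = -1/(132*((868998263/35300)*(-1/40763))) = -1/(132*(-868998263/1438933900)) = -1/132*(-1438933900/868998263) = 359733475/28676942679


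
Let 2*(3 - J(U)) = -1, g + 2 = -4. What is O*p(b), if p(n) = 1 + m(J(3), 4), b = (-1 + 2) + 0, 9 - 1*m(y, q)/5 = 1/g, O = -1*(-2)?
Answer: 281/3 ≈ 93.667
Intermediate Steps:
g = -6 (g = -2 - 4 = -6)
O = 2
J(U) = 7/2 (J(U) = 3 - ½*(-1) = 3 + ½ = 7/2)
m(y, q) = 275/6 (m(y, q) = 45 - 5/(-6) = 45 - 5*(-⅙) = 45 + ⅚ = 275/6)
b = 1 (b = 1 + 0 = 1)
p(n) = 281/6 (p(n) = 1 + 275/6 = 281/6)
O*p(b) = 2*(281/6) = 281/3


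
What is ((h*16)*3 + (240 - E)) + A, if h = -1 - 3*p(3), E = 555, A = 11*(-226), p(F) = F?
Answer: -3281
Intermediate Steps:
A = -2486
h = -10 (h = -1 - 3*3 = -1 - 9 = -10)
((h*16)*3 + (240 - E)) + A = (-10*16*3 + (240 - 1*555)) - 2486 = (-160*3 + (240 - 555)) - 2486 = (-480 - 315) - 2486 = -795 - 2486 = -3281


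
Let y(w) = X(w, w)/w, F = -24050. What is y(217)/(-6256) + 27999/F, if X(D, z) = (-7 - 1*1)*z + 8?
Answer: -2373033753/2040570350 ≈ -1.1629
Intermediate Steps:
X(D, z) = 8 - 8*z (X(D, z) = (-7 - 1)*z + 8 = -8*z + 8 = 8 - 8*z)
y(w) = (8 - 8*w)/w
y(217)/(-6256) + 27999/F = (-8 + 8/217)/(-6256) + 27999/(-24050) = (-8 + 8*(1/217))*(-1/6256) + 27999*(-1/24050) = (-8 + 8/217)*(-1/6256) - 27999/24050 = -1728/217*(-1/6256) - 27999/24050 = 108/84847 - 27999/24050 = -2373033753/2040570350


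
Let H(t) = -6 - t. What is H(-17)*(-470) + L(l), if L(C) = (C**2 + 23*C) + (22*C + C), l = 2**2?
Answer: -4970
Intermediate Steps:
l = 4
L(C) = C**2 + 46*C (L(C) = (C**2 + 23*C) + 23*C = C**2 + 46*C)
H(-17)*(-470) + L(l) = (-6 - 1*(-17))*(-470) + 4*(46 + 4) = (-6 + 17)*(-470) + 4*50 = 11*(-470) + 200 = -5170 + 200 = -4970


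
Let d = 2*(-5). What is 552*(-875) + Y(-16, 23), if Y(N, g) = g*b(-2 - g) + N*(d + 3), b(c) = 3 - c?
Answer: -482244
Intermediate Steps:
d = -10
Y(N, g) = -7*N + g*(5 + g) (Y(N, g) = g*(3 - (-2 - g)) + N*(-10 + 3) = g*(3 + (2 + g)) + N*(-7) = g*(5 + g) - 7*N = -7*N + g*(5 + g))
552*(-875) + Y(-16, 23) = 552*(-875) + (-7*(-16) + 23*(5 + 23)) = -483000 + (112 + 23*28) = -483000 + (112 + 644) = -483000 + 756 = -482244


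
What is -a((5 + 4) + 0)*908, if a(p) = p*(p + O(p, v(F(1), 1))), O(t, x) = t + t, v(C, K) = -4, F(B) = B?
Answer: -220644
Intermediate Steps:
O(t, x) = 2*t
a(p) = 3*p**2 (a(p) = p*(p + 2*p) = p*(3*p) = 3*p**2)
-a((5 + 4) + 0)*908 = -3*((5 + 4) + 0)**2*908 = -3*(9 + 0)**2*908 = -3*9**2*908 = -3*81*908 = -243*908 = -1*220644 = -220644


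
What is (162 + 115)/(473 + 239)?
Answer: 277/712 ≈ 0.38904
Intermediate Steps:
(162 + 115)/(473 + 239) = 277/712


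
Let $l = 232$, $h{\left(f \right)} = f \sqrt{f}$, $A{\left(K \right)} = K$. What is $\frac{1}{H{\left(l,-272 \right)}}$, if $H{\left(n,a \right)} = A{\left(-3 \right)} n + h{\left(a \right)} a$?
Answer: $- \frac{87}{186103557256} - \frac{4624 i \sqrt{17}}{23262944657} \approx -4.6748 \cdot 10^{-10} - 8.1955 \cdot 10^{-7} i$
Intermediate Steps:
$h{\left(f \right)} = f^{\frac{3}{2}}$
$H{\left(n,a \right)} = a^{\frac{5}{2}} - 3 n$ ($H{\left(n,a \right)} = - 3 n + a^{\frac{3}{2}} a = - 3 n + a^{\frac{5}{2}} = a^{\frac{5}{2}} - 3 n$)
$\frac{1}{H{\left(l,-272 \right)}} = \frac{1}{\left(-272\right)^{\frac{5}{2}} - 696} = \frac{1}{295936 i \sqrt{17} - 696} = \frac{1}{-696 + 295936 i \sqrt{17}}$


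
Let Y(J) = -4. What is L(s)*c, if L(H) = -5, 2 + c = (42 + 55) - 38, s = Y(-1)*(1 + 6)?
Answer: -285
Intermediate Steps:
s = -28 (s = -4*(1 + 6) = -4*7 = -28)
c = 57 (c = -2 + ((42 + 55) - 38) = -2 + (97 - 38) = -2 + 59 = 57)
L(s)*c = -5*57 = -285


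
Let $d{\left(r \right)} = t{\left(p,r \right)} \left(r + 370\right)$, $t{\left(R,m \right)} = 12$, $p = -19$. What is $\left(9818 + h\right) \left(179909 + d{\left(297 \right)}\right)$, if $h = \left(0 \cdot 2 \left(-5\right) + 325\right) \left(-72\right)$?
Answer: $-2552234366$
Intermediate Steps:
$d{\left(r \right)} = 4440 + 12 r$ ($d{\left(r \right)} = 12 \left(r + 370\right) = 12 \left(370 + r\right) = 4440 + 12 r$)
$h = -23400$ ($h = \left(0 \left(-5\right) + 325\right) \left(-72\right) = \left(0 + 325\right) \left(-72\right) = 325 \left(-72\right) = -23400$)
$\left(9818 + h\right) \left(179909 + d{\left(297 \right)}\right) = \left(9818 - 23400\right) \left(179909 + \left(4440 + 12 \cdot 297\right)\right) = - 13582 \left(179909 + \left(4440 + 3564\right)\right) = - 13582 \left(179909 + 8004\right) = \left(-13582\right) 187913 = -2552234366$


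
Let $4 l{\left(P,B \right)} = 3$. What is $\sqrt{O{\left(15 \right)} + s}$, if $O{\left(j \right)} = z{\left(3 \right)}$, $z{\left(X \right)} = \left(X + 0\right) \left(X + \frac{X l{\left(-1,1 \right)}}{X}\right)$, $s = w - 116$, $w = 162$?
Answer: $\frac{\sqrt{229}}{2} \approx 7.5664$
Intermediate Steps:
$l{\left(P,B \right)} = \frac{3}{4}$ ($l{\left(P,B \right)} = \frac{1}{4} \cdot 3 = \frac{3}{4}$)
$s = 46$ ($s = 162 - 116 = 46$)
$z{\left(X \right)} = X \left(\frac{3}{4} + X\right)$ ($z{\left(X \right)} = \left(X + 0\right) \left(X + \frac{X \frac{3}{4}}{X}\right) = X \left(X + \frac{\frac{3}{4} X}{X}\right) = X \left(X + \frac{3}{4}\right) = X \left(\frac{3}{4} + X\right)$)
$O{\left(j \right)} = \frac{45}{4}$ ($O{\left(j \right)} = \frac{1}{4} \cdot 3 \left(3 + 4 \cdot 3\right) = \frac{1}{4} \cdot 3 \left(3 + 12\right) = \frac{1}{4} \cdot 3 \cdot 15 = \frac{45}{4}$)
$\sqrt{O{\left(15 \right)} + s} = \sqrt{\frac{45}{4} + 46} = \sqrt{\frac{229}{4}} = \frac{\sqrt{229}}{2}$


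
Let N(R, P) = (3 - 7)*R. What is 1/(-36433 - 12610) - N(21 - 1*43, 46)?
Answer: -4315785/49043 ≈ -88.000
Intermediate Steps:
N(R, P) = -4*R
1/(-36433 - 12610) - N(21 - 1*43, 46) = 1/(-36433 - 12610) - (-4)*(21 - 1*43) = 1/(-49043) - (-4)*(21 - 43) = -1/49043 - (-4)*(-22) = -1/49043 - 1*88 = -1/49043 - 88 = -4315785/49043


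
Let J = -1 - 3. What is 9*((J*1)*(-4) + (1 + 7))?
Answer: 216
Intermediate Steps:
J = -4
9*((J*1)*(-4) + (1 + 7)) = 9*(-4*1*(-4) + (1 + 7)) = 9*(-4*(-4) + 8) = 9*(16 + 8) = 9*24 = 216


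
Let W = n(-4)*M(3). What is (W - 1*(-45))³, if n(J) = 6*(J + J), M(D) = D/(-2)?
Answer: 1601613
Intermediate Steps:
M(D) = -D/2 (M(D) = D*(-½) = -D/2)
n(J) = 12*J (n(J) = 6*(2*J) = 12*J)
W = 72 (W = (12*(-4))*(-½*3) = -48*(-3/2) = 72)
(W - 1*(-45))³ = (72 - 1*(-45))³ = (72 + 45)³ = 117³ = 1601613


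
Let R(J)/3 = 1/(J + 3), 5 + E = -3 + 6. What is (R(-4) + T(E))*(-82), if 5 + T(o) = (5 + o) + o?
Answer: 574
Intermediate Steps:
E = -2 (E = -5 + (-3 + 6) = -5 + 3 = -2)
T(o) = 2*o (T(o) = -5 + ((5 + o) + o) = -5 + (5 + 2*o) = 2*o)
R(J) = 3/(3 + J) (R(J) = 3/(J + 3) = 3/(3 + J))
(R(-4) + T(E))*(-82) = (3/(3 - 4) + 2*(-2))*(-82) = (3/(-1) - 4)*(-82) = (3*(-1) - 4)*(-82) = (-3 - 4)*(-82) = -7*(-82) = 574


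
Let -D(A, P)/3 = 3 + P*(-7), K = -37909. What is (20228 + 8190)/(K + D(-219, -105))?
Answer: -28418/40123 ≈ -0.70827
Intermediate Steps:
D(A, P) = -9 + 21*P (D(A, P) = -3*(3 + P*(-7)) = -3*(3 - 7*P) = -9 + 21*P)
(20228 + 8190)/(K + D(-219, -105)) = (20228 + 8190)/(-37909 + (-9 + 21*(-105))) = 28418/(-37909 + (-9 - 2205)) = 28418/(-37909 - 2214) = 28418/(-40123) = 28418*(-1/40123) = -28418/40123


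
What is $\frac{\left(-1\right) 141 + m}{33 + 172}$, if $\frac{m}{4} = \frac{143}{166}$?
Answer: $- \frac{11417}{17015} \approx -0.671$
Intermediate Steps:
$m = \frac{286}{83}$ ($m = 4 \cdot \frac{143}{166} = \frac{286}{83} \approx 3.4458$)
$\frac{\left(-1\right) 141 + m}{33 + 172} = \frac{\left(-1\right) 141 + \frac{286}{83}}{33 + 172} = \frac{-141 + \frac{286}{83}}{205} = \frac{1}{205} \left(- \frac{11417}{83}\right) = - \frac{11417}{17015}$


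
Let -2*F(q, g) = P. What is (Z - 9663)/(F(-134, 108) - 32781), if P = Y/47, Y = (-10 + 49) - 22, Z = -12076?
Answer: 2043466/3081431 ≈ 0.66315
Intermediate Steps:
Y = 17 (Y = 39 - 22 = 17)
P = 17/47 ≈ 0.36170
F(q, g) = -17/94 (F(q, g) = -1/2*17/47 = -17/94)
(Z - 9663)/(F(-134, 108) - 32781) = (-12076 - 9663)/(-17/94 - 32781) = -21739/(-3081431/94) = -21739*(-94/3081431) = 2043466/3081431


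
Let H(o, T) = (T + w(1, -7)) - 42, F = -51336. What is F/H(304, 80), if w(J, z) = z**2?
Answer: -17112/29 ≈ -590.07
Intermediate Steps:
H(o, T) = 7 + T (H(o, T) = (T + (-7)**2) - 42 = (T + 49) - 42 = (49 + T) - 42 = 7 + T)
F/H(304, 80) = -51336/(7 + 80) = -51336/87 = -51336*1/87 = -17112/29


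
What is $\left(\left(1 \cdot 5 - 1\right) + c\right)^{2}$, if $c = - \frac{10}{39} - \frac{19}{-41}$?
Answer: $\frac{45252529}{2556801} \approx 17.699$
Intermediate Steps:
$c = \frac{331}{1599}$ ($c = \left(-10\right) \frac{1}{39} - - \frac{19}{41} = - \frac{10}{39} + \frac{19}{41} = \frac{331}{1599} \approx 0.207$)
$\left(\left(1 \cdot 5 - 1\right) + c\right)^{2} = \left(\left(1 \cdot 5 - 1\right) + \frac{331}{1599}\right)^{2} = \left(\left(5 - 1\right) + \frac{331}{1599}\right)^{2} = \left(4 + \frac{331}{1599}\right)^{2} = \left(\frac{6727}{1599}\right)^{2} = \frac{45252529}{2556801}$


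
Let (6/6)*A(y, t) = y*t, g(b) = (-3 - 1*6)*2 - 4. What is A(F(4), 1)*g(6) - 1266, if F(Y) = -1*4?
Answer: -1178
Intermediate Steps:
F(Y) = -4
g(b) = -22 (g(b) = (-3 - 6)*2 - 4 = -9*2 - 4 = -18 - 4 = -22)
A(y, t) = t*y (A(y, t) = y*t = t*y)
A(F(4), 1)*g(6) - 1266 = (1*(-4))*(-22) - 1266 = -4*(-22) - 1266 = 88 - 1266 = -1178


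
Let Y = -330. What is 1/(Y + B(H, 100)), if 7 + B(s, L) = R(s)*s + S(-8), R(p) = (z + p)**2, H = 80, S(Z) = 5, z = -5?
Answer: 1/449668 ≈ 2.2239e-6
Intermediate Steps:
R(p) = (-5 + p)**2
B(s, L) = -2 + s*(-5 + s)**2 (B(s, L) = -7 + ((-5 + s)**2*s + 5) = -7 + (s*(-5 + s)**2 + 5) = -7 + (5 + s*(-5 + s)**2) = -2 + s*(-5 + s)**2)
1/(Y + B(H, 100)) = 1/(-330 + (-2 + 80*(-5 + 80)**2)) = 1/(-330 + (-2 + 80*75**2)) = 1/(-330 + (-2 + 80*5625)) = 1/(-330 + (-2 + 450000)) = 1/(-330 + 449998) = 1/449668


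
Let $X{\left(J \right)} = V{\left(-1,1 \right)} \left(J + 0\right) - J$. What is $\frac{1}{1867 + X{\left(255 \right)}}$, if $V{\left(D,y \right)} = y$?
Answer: $\frac{1}{1867} \approx 0.00053562$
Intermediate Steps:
$X{\left(J \right)} = 0$ ($X{\left(J \right)} = 1 \left(J + 0\right) - J = 1 J - J = J - J = 0$)
$\frac{1}{1867 + X{\left(255 \right)}} = \frac{1}{1867 + 0} = \frac{1}{1867}$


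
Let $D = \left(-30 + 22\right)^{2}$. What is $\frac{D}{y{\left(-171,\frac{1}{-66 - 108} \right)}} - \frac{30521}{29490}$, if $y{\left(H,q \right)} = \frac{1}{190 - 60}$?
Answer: $\frac{245326279}{29490} \approx 8319.0$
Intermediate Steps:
$D = 64$ ($D = \left(-8\right)^{2} = 64$)
$y{\left(H,q \right)} = \frac{1}{130}$
$\frac{D}{y{\left(-171,\frac{1}{-66 - 108} \right)}} - \frac{30521}{29490} = 64 \frac{1}{\frac{1}{130}} - \frac{30521}{29490} = 64 \cdot 130 - \frac{30521}{29490} = 8320 - \frac{30521}{29490} = \frac{245326279}{29490}$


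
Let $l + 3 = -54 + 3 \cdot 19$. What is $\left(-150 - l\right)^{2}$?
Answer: $22500$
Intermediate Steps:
$l = 0$ ($l = -3 + \left(-54 + 3 \cdot 19\right) = -3 + \left(-54 + 57\right) = -3 + 3 = 0$)
$\left(-150 - l\right)^{2} = \left(-150 - 0\right)^{2} = \left(-150 + 0\right)^{2} = \left(-150\right)^{2} = 22500$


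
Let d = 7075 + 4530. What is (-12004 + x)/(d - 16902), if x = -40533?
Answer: 52537/5297 ≈ 9.9183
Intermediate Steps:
d = 11605
(-12004 + x)/(d - 16902) = (-12004 - 40533)/(11605 - 16902) = -52537/(-5297) = -52537*(-1/5297) = 52537/5297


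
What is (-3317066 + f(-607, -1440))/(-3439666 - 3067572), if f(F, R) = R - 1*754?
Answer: 1659630/3253619 ≈ 0.51009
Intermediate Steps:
f(F, R) = -754 + R (f(F, R) = R - 754 = -754 + R)
(-3317066 + f(-607, -1440))/(-3439666 - 3067572) = (-3317066 + (-754 - 1440))/(-3439666 - 3067572) = (-3317066 - 2194)/(-6507238) = -3319260*(-1/6507238) = 1659630/3253619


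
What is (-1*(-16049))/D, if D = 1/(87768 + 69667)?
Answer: 2526674315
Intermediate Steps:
D = 1/157435 ≈ 6.3518e-6
(-1*(-16049))/D = (-1*(-16049))/(1/157435) = 16049*157435 = 2526674315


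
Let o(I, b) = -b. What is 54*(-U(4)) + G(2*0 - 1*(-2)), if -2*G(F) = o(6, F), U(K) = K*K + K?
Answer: -1079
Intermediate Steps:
U(K) = K + K² (U(K) = K² + K = K + K²)
G(F) = F/2 (G(F) = -(-1)*F/2 = F/2)
54*(-U(4)) + G(2*0 - 1*(-2)) = 54*(-4*(1 + 4)) + (2*0 - 1*(-2))/2 = 54*(-4*5) + (0 + 2)/2 = 54*(-1*20) + (½)*2 = 54*(-20) + 1 = -1080 + 1 = -1079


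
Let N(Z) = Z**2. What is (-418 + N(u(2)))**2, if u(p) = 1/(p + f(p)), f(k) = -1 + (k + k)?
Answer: 109181601/625 ≈ 1.7469e+5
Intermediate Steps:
f(k) = -1 + 2*k
u(p) = 1/(-1 + 3*p) (u(p) = 1/(p + (-1 + 2*p)) = 1/(-1 + 3*p))
(-418 + N(u(2)))**2 = (-418 + (1/(-1 + 3*2))**2)**2 = (-418 + (1/(-1 + 6))**2)**2 = (-418 + (1/5)**2)**2 = (-418 + 1/25)**2 = (-10449/25)**2 = 109181601/625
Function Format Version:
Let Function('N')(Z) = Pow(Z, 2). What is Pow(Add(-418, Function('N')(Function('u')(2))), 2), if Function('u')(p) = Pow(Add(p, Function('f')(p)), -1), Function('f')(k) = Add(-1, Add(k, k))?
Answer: Rational(109181601, 625) ≈ 1.7469e+5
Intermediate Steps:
Function('f')(k) = Add(-1, Mul(2, k))
Function('u')(p) = Pow(Add(-1, Mul(3, p)), -1) (Function('u')(p) = Pow(Add(p, Add(-1, Mul(2, p))), -1) = Pow(Add(-1, Mul(3, p)), -1))
Pow(Add(-418, Function('N')(Function('u')(2))), 2) = Pow(Add(-418, Pow(Pow(Add(-1, Mul(3, 2)), -1), 2)), 2) = Pow(Add(-418, Pow(Pow(Add(-1, 6), -1), 2)), 2) = Pow(Add(-418, Pow(Pow(5, -1), 2)), 2) = Pow(Add(-418, Pow(Rational(1, 5), 2)), 2) = Pow(Add(-418, Rational(1, 25)), 2) = Pow(Rational(-10449, 25), 2) = Rational(109181601, 625)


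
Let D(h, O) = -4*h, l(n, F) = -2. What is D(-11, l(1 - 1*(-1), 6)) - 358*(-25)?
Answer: 8994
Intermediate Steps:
D(-11, l(1 - 1*(-1), 6)) - 358*(-25) = -4*(-11) - 358*(-25) = 44 + 8950 = 8994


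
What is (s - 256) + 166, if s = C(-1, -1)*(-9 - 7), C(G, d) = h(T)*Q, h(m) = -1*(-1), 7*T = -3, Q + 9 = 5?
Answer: -26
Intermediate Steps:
Q = -4 (Q = -9 + 5 = -4)
T = -3/7 (T = (⅐)*(-3) = -3/7 ≈ -0.42857)
h(m) = 1
C(G, d) = -4 (C(G, d) = 1*(-4) = -4)
s = 64 (s = -4*(-9 - 7) = -4*(-16) = 64)
(s - 256) + 166 = (64 - 256) + 166 = -192 + 166 = -26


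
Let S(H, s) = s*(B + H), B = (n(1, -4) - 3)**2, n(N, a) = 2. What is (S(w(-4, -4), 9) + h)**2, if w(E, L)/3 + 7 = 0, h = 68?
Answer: 12544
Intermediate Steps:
w(E, L) = -21 (w(E, L) = -21 + 3*0 = -21 + 0 = -21)
B = 1 (B = (2 - 3)**2 = (-1)**2 = 1)
S(H, s) = s*(1 + H)
(S(w(-4, -4), 9) + h)**2 = (9*(1 - 21) + 68)**2 = (9*(-20) + 68)**2 = (-180 + 68)**2 = (-112)**2 = 12544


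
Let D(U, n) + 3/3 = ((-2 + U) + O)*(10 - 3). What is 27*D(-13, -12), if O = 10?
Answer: -972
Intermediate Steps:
D(U, n) = 55 + 7*U (D(U, n) = -1 + ((-2 + U) + 10)*(10 - 3) = -1 + (8 + U)*7 = -1 + (56 + 7*U) = 55 + 7*U)
27*D(-13, -12) = 27*(55 + 7*(-13)) = 27*(55 - 91) = 27*(-36) = -972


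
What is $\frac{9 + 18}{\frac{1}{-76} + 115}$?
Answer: $\frac{228}{971} \approx 0.23481$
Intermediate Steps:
$\frac{9 + 18}{\frac{1}{-76} + 115} = \frac{27}{- \frac{1}{76} + 115} = \frac{27}{\frac{8739}{76}} = 27 \cdot \frac{76}{8739} = \frac{228}{971}$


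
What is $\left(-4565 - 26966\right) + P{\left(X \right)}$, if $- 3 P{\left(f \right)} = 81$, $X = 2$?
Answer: $-31558$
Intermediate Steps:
$P{\left(f \right)} = -27$ ($P{\left(f \right)} = \left(- \frac{1}{3}\right) 81 = -27$)
$\left(-4565 - 26966\right) + P{\left(X \right)} = \left(-4565 - 26966\right) - 27 = -31531 - 27 = -31558$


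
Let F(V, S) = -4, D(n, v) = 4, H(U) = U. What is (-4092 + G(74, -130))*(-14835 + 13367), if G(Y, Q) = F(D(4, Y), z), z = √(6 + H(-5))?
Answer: 6012928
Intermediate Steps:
z = 1 (z = √(6 - 5) = √1 = 1)
G(Y, Q) = -4
(-4092 + G(74, -130))*(-14835 + 13367) = (-4092 - 4)*(-14835 + 13367) = -4096*(-1468) = 6012928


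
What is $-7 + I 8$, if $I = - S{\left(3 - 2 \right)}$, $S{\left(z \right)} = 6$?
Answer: $-55$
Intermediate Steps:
$I = -6$ ($I = \left(-1\right) 6 = -6$)
$-7 + I 8 = -7 - 48 = -55$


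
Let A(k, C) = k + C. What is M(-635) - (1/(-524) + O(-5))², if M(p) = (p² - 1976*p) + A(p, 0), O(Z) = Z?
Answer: 455061663959/274576 ≈ 1.6573e+6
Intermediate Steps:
A(k, C) = C + k
M(p) = p² - 1975*p (M(p) = (p² - 1976*p) + (0 + p) = (p² - 1976*p) + p = p² - 1975*p)
M(-635) - (1/(-524) + O(-5))² = -635*(-1975 - 635) - (1/(-524) - 5)² = -635*(-2610) - (-1/524 - 5)² = 1657350 - (-2621/524)² = 1657350 - 1*6869641/274576 = 1657350 - 6869641/274576 = 455061663959/274576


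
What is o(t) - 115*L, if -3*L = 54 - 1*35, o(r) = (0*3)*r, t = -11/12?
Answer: 2185/3 ≈ 728.33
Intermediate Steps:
t = -11/12 (t = -11*1/12 = -11/12 ≈ -0.91667)
o(r) = 0 (o(r) = 0*r = 0)
L = -19/3 (L = -(54 - 1*35)/3 = -(54 - 35)/3 = -1/3*19 = -19/3 ≈ -6.3333)
o(t) - 115*L = 0 - 115*(-19/3) = 0 + 2185/3 = 2185/3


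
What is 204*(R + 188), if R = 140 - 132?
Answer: 39984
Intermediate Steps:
R = 8
204*(R + 188) = 204*(8 + 188) = 204*196 = 39984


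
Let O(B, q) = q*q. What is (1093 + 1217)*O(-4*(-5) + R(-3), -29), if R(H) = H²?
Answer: 1942710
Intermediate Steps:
O(B, q) = q²
(1093 + 1217)*O(-4*(-5) + R(-3), -29) = (1093 + 1217)*(-29)² = 2310*841 = 1942710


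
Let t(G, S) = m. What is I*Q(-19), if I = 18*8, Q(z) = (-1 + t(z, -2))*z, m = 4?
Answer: -8208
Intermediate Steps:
t(G, S) = 4
Q(z) = 3*z (Q(z) = (-1 + 4)*z = 3*z)
I = 144
I*Q(-19) = 144*(3*(-19)) = 144*(-57) = -8208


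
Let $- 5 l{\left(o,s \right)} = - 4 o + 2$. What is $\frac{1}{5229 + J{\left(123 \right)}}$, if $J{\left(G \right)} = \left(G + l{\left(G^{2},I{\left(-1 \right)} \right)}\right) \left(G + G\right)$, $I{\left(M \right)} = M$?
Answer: $\frac{5}{15063879} \approx 3.3192 \cdot 10^{-7}$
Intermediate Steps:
$l{\left(o,s \right)} = - \frac{2}{5} + \frac{4 o}{5}$ ($l{\left(o,s \right)} = - \frac{- 4 o + 2}{5} = - \frac{2 - 4 o}{5} = - \frac{2}{5} + \frac{4 o}{5}$)
$J{\left(G \right)} = 2 G \left(- \frac{2}{5} + G + \frac{4 G^{2}}{5}\right)$ ($J{\left(G \right)} = \left(G + \left(- \frac{2}{5} + \frac{4 G^{2}}{5}\right)\right) \left(G + G\right) = \left(- \frac{2}{5} + G + \frac{4 G^{2}}{5}\right) 2 G = 2 G \left(- \frac{2}{5} + G + \frac{4 G^{2}}{5}\right)$)
$\frac{1}{5229 + J{\left(123 \right)}} = \frac{1}{5229 + \frac{2}{5} \cdot 123 \left(-2 + 4 \cdot 123^{2} + 5 \cdot 123\right)} = \frac{1}{5229 + \frac{2}{5} \cdot 123 \left(-2 + 4 \cdot 15129 + 615\right)} = \frac{1}{5229 + \frac{2}{5} \cdot 123 \left(-2 + 60516 + 615\right)} = \frac{1}{5229 + \frac{2}{5} \cdot 123 \cdot 61129} = \frac{1}{5229 + \frac{15037734}{5}} = \frac{1}{\frac{15063879}{5}} = \frac{5}{15063879}$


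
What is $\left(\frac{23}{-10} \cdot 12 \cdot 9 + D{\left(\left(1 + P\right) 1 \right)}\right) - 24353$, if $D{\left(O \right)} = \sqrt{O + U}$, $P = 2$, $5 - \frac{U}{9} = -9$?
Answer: $- \frac{123007}{5} + \sqrt{129} \approx -24590.0$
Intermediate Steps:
$U = 126$ ($U = 45 - -81 = 45 + 81 = 126$)
$D{\left(O \right)} = \sqrt{126 + O}$ ($D{\left(O \right)} = \sqrt{O + 126} = \sqrt{126 + O}$)
$\left(\frac{23}{-10} \cdot 12 \cdot 9 + D{\left(\left(1 + P\right) 1 \right)}\right) - 24353 = \left(\frac{23}{-10} \cdot 12 \cdot 9 + \sqrt{126 + \left(1 + 2\right) 1}\right) - 24353 = \left(23 \left(- \frac{1}{10}\right) 12 \cdot 9 + \sqrt{126 + 3 \cdot 1}\right) - 24353 = \left(\left(- \frac{23}{10}\right) 12 \cdot 9 + \sqrt{126 + 3}\right) - 24353 = \left(\left(- \frac{138}{5}\right) 9 + \sqrt{129}\right) - 24353 = \left(- \frac{1242}{5} + \sqrt{129}\right) - 24353 = - \frac{123007}{5} + \sqrt{129}$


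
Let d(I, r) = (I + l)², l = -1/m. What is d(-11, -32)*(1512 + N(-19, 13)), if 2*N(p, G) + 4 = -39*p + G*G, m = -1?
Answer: 196500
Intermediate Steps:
l = 1 (l = -1/(-1) = -1*(-1) = 1)
N(p, G) = -2 + G²/2 - 39*p/2 (N(p, G) = -2 + (-39*p + G*G)/2 = -2 + (-39*p + G²)/2 = -2 + (G² - 39*p)/2 = -2 + (G²/2 - 39*p/2) = -2 + G²/2 - 39*p/2)
d(I, r) = (1 + I)² (d(I, r) = (I + 1)² = (1 + I)²)
d(-11, -32)*(1512 + N(-19, 13)) = (1 - 11)²*(1512 + (-2 + (½)*13² - 39/2*(-19))) = (-10)²*(1512 + (-2 + (½)*169 + 741/2)) = 100*(1512 + (-2 + 169/2 + 741/2)) = 100*(1512 + 453) = 100*1965 = 196500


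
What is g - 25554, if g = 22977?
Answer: -2577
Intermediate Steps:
g - 25554 = 22977 - 25554 = -2577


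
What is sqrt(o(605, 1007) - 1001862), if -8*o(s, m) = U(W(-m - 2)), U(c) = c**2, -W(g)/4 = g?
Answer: 2*I*sqrt(759506) ≈ 1743.0*I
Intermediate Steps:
W(g) = -4*g
o(s, m) = -(8 + 4*m)**2/8 (o(s, m) = -16*(-m - 2)**2/8 = -16*(-2 - m)**2/8 = -(8 + 4*m)**2/8)
sqrt(o(605, 1007) - 1001862) = sqrt(-2*(2 + 1007)**2 - 1001862) = sqrt(-2*1009**2 - 1001862) = sqrt(-2*1018081 - 1001862) = sqrt(-2036162 - 1001862) = sqrt(-3038024) = 2*I*sqrt(759506)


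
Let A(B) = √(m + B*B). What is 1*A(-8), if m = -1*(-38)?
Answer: √102 ≈ 10.100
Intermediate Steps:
m = 38
A(B) = √(38 + B²) (A(B) = √(38 + B*B) = √(38 + B²))
1*A(-8) = 1*√(38 + (-8)²) = 1*√(38 + 64) = 1*√102 = √102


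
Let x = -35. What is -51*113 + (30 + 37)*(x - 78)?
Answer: -13334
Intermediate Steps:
-51*113 + (30 + 37)*(x - 78) = -51*113 + (30 + 37)*(-35 - 78) = -5763 + 67*(-113) = -5763 - 7571 = -13334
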